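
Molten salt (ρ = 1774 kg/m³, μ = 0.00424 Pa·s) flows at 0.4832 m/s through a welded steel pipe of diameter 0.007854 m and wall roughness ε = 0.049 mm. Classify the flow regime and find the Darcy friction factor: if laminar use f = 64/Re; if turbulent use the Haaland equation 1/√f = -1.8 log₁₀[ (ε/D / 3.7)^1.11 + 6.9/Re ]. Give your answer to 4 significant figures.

f ≈ 0.04031

Re = ρVD/μ = 1774·0.4832·0.007854/0.00424 = 1588.
Re < 2300 → laminar, so f = 64/Re = 0.04031 (roughness is irrelevant in laminar flow).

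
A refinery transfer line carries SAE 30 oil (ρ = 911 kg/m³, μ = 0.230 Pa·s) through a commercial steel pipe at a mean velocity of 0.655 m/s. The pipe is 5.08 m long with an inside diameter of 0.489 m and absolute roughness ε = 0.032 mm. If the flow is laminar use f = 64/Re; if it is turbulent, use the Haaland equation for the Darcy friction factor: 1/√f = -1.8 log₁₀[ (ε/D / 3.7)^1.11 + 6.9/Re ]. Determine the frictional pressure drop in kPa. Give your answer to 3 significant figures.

Reynolds number Re = ρVD/μ = 911 · 0.655 · 0.489 / 0.23 = 1269.
Re < 2300 → laminar flow, so f = 64/Re = 64/1269 = 0.05045 (the turbulent correlation is not needed).
Darcy-Weisbach: ΔP = f(L/D)(ρV²/2) = 0.05045·(5.08/0.489)·(911·0.655²/2) = 0.05045·10.39·195.4 = 102.4 Pa.
ΔP = 102.4 Pa = 0.102 kPa.

ΔP ≈ 0.102 kPa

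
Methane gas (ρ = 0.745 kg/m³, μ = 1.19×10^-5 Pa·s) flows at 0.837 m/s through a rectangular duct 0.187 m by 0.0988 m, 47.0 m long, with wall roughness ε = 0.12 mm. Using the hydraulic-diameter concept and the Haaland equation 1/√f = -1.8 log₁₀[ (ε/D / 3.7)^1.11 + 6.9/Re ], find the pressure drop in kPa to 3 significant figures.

Hydraulic diameter D_h = 4A/P = 4·(0.187·0.0988)/(2·(0.187+0.0988)) = 0.0739/0.5716 = 0.1293 m.
Re = ρVD_h/μ = 0.745·0.837·0.1293/1.19e-05 = 6775.
ε/D_h = 0.00012/0.1293 = 0.000928; Haaland gives 1/√f = -1.8 log₁₀[0.000101+0.00102] = 5.312, so f = 0.03544.
ΔP = f(L/D_h)(ρV²/2) = 0.03544·47/0.1293·0.261 = 3.362 Pa.
ΔP = 0.00336 kPa.

ΔP ≈ 0.00336 kPa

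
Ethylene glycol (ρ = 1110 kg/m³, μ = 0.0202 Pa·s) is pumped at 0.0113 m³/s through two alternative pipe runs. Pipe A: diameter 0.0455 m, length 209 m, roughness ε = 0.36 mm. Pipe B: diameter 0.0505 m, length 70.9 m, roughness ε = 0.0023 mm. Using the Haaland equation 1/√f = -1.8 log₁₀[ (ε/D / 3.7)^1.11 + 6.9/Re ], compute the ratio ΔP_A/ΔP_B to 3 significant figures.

ΔP_A/ΔP_B ≈ 6.97

Pipe A: V = Q/A = 0.0113/0.001626 = 6.95 m/s; Re = 1.738e+04; ε/D = 0.00791; Haaland → f = 0.03858; ΔP_A = f(L/D)(ρV²/2) = 4.75e+06 Pa.
Pipe B: V = Q/A = 0.0113/0.002003 = 5.642 m/s; Re = 1.566e+04; ε/D = 4.55e-05; Haaland → f = 0.02746; ΔP_B = f(L/D)(ρV²/2) = 6.811e+05 Pa.
ΔP_A/ΔP_B = 4.75e+06/6.811e+05 = 6.97.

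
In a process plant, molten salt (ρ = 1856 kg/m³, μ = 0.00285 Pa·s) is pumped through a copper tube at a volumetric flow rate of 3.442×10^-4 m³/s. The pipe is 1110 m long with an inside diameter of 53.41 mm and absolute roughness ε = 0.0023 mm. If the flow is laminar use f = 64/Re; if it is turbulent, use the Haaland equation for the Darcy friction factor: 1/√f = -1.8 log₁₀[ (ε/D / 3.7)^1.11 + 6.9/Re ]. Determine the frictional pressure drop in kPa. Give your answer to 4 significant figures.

ΔP ≈ 16.85 kPa

Cross-sectional area A = πD²/4 = π(0.05341)²/4 = 0.00224 m²; mean velocity V = Q/A = 0.0003442/0.00224 = 0.1536 m/s.
Reynolds number Re = ρVD/μ = 1856 · 0.1536 · 0.05341 / 0.00285 = 5344.
Re > 4000 → turbulent. Relative roughness ε/D = 2.3e-06/0.05341 = 4.31e-05. Haaland: 1/√f = -1.8 log₁₀[(4.31e-05/3.7)^1.11 + 6.9/5344] = -1.8 log₁₀[3.34e-06 + 0.00129] = 5.198, so f = 0.03701.
Darcy-Weisbach: ΔP = f(L/D)(ρV²/2) = 0.03701·(1110/0.05341)·(1856·0.1536²/2) = 0.03701·2.078e+04·21.9 = 1.685e+04 Pa.
ΔP = 1.685e+04 Pa = 16.85 kPa.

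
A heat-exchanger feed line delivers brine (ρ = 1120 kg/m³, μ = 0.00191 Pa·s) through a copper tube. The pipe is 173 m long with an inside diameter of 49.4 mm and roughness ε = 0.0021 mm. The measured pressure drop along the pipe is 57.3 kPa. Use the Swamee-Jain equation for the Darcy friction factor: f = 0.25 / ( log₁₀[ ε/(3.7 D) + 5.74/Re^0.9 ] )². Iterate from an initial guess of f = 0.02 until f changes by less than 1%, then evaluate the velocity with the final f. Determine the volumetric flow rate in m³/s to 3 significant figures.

Q ≈ 0.00216 m³/s

Rearranging Darcy-Weisbach: V = √(2·ΔP·D/(f·L·ρ)). With ε/D = 2.1e-06/0.0494 = 4.25e-05, iterate starting from f = 0.02:
  f = 0.02 → V = √(2·5.73e+04·0.0494/(0.02·173·1120)) = 1.209 m/s; Re = ρVD/μ = 3.501e+04; f → 0.02268
  f = 0.02268 → V = 1.135 m/s; Re = 3.288e+04; f → 0.02301
  f = 0.02301 → V = 1.127 m/s; Re = 3.264e+04; f → 0.02305
Converged (Δf/f < 1%). With the final f = 0.02305: V = √(2·5.73e+04·0.0494/(0.02305·173·1120)) = 1.126 m/s.
Q = V·A = 1.126·(π/4·0.0494²) = 0.002158 m³/s = 0.00216 m³/s.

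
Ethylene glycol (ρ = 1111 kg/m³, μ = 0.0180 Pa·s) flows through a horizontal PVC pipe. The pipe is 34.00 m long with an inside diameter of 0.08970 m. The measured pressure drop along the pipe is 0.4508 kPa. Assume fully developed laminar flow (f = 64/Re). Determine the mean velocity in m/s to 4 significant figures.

V ≈ 0.1852 m/s

For laminar flow, f = 64/Re with Re = ρVD/μ, so Darcy-Weisbach reduces to ΔP = 32μLV/D². Solving for V: V = ΔP·D²/(32μL) = 450.8·(0.0897)²/(32·0.018·34) = 0.1852 m/s.
Check: Re = ρVD/μ = 1111·0.1852·0.0897/0.018 = 1025 < 2300, so the laminar assumption holds.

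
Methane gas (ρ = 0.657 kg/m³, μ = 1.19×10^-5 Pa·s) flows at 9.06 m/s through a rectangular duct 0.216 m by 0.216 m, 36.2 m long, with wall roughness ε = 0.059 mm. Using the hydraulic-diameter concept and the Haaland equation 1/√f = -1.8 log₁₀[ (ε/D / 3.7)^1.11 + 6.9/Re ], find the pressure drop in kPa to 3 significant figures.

ΔP ≈ 0.0852 kPa

Hydraulic diameter D_h = 4A/P = 4·(0.216·0.216)/(2·(0.216+0.216)) = 0.1866/0.864 = 0.216 m.
Re = ρVD_h/μ = 0.657·9.06·0.216/1.19e-05 = 1.08e+05.
ε/D_h = 5.9e-05/0.216 = 0.000273; Haaland gives 1/√f = -1.8 log₁₀[2.59e-05+6.39e-05] = 7.284, so f = 0.01885.
ΔP = f(L/D_h)(ρV²/2) = 0.01885·36.2/0.216·26.96 = 85.17 Pa.
ΔP = 0.0852 kPa.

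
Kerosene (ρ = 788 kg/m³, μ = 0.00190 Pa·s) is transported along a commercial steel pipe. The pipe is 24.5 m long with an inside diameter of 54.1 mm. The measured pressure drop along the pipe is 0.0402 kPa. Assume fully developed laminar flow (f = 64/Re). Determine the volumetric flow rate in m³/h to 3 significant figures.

For laminar flow, f = 64/Re with Re = ρVD/μ, so Darcy-Weisbach reduces to ΔP = 32μLV/D². Solving for V: V = ΔP·D²/(32μL) = 40.2·(0.0541)²/(32·0.0019·24.5) = 0.07899 m/s.
Check: Re = ρVD/μ = 788·0.07899·0.0541/0.0019 = 1772 < 2300, so the laminar assumption holds.
Q = V·A = 0.07899·(π/4·0.0541²) = 0.0001816 m³/s = 0.654 m³/h.

Q ≈ 0.654 m³/h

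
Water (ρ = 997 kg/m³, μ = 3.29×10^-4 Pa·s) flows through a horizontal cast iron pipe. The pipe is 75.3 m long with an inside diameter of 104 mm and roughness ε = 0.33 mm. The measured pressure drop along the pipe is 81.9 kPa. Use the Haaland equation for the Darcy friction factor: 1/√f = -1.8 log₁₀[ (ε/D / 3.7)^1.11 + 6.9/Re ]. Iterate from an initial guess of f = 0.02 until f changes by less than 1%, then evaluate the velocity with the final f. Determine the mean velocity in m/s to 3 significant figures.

V ≈ 2.91 m/s

Rearranging Darcy-Weisbach: V = √(2·ΔP·D/(f·L·ρ)). With ε/D = 0.00033/0.104 = 0.00317, iterate starting from f = 0.02:
  f = 0.02 → V = √(2·8.19e+04·0.104/(0.02·75.3·997)) = 3.368 m/s; Re = ρVD/μ = 1.062e+06; f → 0.02675
  f = 0.02675 → V = 2.913 m/s; Re = 9.18e+05; f → 0.02676
Converged (Δf/f < 1%). With the final f = 0.02676: V = √(2·8.19e+04·0.104/(0.02676·75.3·997)) = 2.912 m/s.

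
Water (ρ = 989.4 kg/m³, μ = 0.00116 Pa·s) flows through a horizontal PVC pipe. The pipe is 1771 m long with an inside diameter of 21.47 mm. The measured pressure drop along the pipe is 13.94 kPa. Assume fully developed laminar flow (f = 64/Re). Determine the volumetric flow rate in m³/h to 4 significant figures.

Q ≈ 0.1274 m³/h

For laminar flow, f = 64/Re with Re = ρVD/μ, so Darcy-Weisbach reduces to ΔP = 32μLV/D². Solving for V: V = ΔP·D²/(32μL) = 1.394e+04·(0.02147)²/(32·0.00116·1771) = 0.09775 m/s.
Check: Re = ρVD/μ = 989.4·0.09775·0.02147/0.00116 = 1790 < 2300, so the laminar assumption holds.
Q = V·A = 0.09775·(π/4·0.02147²) = 3.539e-05 m³/s = 0.1274 m³/h.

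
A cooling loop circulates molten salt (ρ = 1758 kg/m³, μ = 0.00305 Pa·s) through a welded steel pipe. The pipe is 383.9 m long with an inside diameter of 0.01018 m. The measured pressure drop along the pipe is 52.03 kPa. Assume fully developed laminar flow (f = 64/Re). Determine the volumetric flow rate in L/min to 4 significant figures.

For laminar flow, f = 64/Re with Re = ρVD/μ, so Darcy-Weisbach reduces to ΔP = 32μLV/D². Solving for V: V = ΔP·D²/(32μL) = 5.203e+04·(0.01018)²/(32·0.00305·383.9) = 0.1439 m/s.
Check: Re = ρVD/μ = 1758·0.1439·0.01018/0.00305 = 844.4 < 2300, so the laminar assumption holds.
Q = V·A = 0.1439·(π/4·0.01018²) = 1.171e-05 m³/s = 0.7028 L/min.

Q ≈ 0.7028 L/min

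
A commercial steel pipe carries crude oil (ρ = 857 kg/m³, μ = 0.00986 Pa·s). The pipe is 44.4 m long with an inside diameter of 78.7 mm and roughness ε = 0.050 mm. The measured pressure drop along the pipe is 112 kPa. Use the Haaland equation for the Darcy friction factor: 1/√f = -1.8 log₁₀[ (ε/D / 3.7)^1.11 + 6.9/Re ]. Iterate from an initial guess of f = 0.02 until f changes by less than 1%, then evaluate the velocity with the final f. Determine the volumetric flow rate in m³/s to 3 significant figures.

Q ≈ 0.0210 m³/s

Rearranging Darcy-Weisbach: V = √(2·ΔP·D/(f·L·ρ)). With ε/D = 5e-05/0.0787 = 0.000635, iterate starting from f = 0.02:
  f = 0.02 → V = √(2·1.12e+05·0.0787/(0.02·44.4·857)) = 4.813 m/s; Re = ρVD/μ = 3.292e+04; f → 0.02436
  f = 0.02436 → V = 4.361 m/s; Re = 2.983e+04; f → 0.02482
  f = 0.02482 → V = 4.321 m/s; Re = 2.956e+04; f → 0.02486
Converged (Δf/f < 1%). With the final f = 0.02486: V = √(2·1.12e+05·0.0787/(0.02486·44.4·857)) = 4.317 m/s.
Q = V·A = 4.317·(π/4·0.0787²) = 0.021 m³/s = 0.0210 m³/s.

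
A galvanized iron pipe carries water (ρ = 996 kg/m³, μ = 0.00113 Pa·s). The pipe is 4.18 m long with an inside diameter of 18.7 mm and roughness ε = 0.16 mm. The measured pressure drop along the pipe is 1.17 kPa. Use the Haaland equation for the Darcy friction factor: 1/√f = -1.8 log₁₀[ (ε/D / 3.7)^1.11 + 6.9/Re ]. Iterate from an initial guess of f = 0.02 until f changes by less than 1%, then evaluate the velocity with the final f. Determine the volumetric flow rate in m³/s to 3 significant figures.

Q ≈ 1.36×10^-4 m³/s

Rearranging Darcy-Weisbach: V = √(2·ΔP·D/(f·L·ρ)). With ε/D = 0.00016/0.0187 = 0.00856, iterate starting from f = 0.02:
  f = 0.02 → V = √(2·1170·0.0187/(0.02·4.18·996)) = 0.7249 m/s; Re = ρVD/μ = 1.195e+04; f → 0.04071
  f = 0.04071 → V = 0.5081 m/s; Re = 8375; f → 0.04244
  f = 0.04244 → V = 0.4977 m/s; Re = 8203; f → 0.04256
Converged (Δf/f < 1%). With the final f = 0.04256: V = √(2·1170·0.0187/(0.04256·4.18·996)) = 0.497 m/s.
Q = V·A = 0.497·(π/4·0.0187²) = 0.0001365 m³/s = 1.36×10^-4 m³/s.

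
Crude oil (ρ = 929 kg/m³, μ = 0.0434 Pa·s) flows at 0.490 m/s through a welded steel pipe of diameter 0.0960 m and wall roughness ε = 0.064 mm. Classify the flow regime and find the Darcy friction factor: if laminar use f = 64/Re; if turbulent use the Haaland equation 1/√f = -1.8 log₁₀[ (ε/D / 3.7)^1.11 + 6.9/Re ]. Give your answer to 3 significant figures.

f ≈ 0.0636

Re = ρVD/μ = 929·0.49·0.096/0.0434 = 1007.
Re < 2300 → laminar, so f = 64/Re = 0.06356 (roughness is irrelevant in laminar flow).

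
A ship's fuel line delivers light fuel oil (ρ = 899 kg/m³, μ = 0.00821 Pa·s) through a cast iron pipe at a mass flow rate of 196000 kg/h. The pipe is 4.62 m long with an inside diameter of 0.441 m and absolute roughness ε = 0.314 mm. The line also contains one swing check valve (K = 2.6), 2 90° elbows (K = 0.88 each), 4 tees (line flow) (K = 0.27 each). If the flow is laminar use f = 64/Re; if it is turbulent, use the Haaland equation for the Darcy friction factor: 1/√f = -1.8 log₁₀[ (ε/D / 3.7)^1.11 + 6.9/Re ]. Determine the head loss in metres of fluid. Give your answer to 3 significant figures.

ṁ = 196000 kg/h = 196000/3600 = 54.44 kg/s.
A = πD²/4 = π(0.441)²/4 = 0.1527 m²; mean velocity V = ṁ/(ρA) = 54.44/(899 · 0.1527) = 0.3965 m/s.
Reynolds number Re = ρVD/μ = 899 · 0.3965 · 0.441 / 0.00821 = 1.915e+04.
Re > 4000 → turbulent. Relative roughness ε/D = 0.000314/0.441 = 0.000712. Haaland: 1/√f = -1.8 log₁₀[(0.000712/3.7)^1.11 + 6.9/1.915e+04] = -1.8 log₁₀[7.51e-05 + 0.00036] = 6.05, so f = 0.02732.
Total minor-loss coefficient ΣK = 1·2.6 + 2·0.88 + 4·0.27 = 5.44.
ΔP = [f·L/D + ΣK]·(ρV²/2) = [0.02732·4.62/0.441 + 5.44]·(899·0.3965²/2) = [0.2862 + 5.44]·70.66 = 404.6 Pa.
Head loss h_f = ΔP/(ρg) = 404.6/(899·9.81) = 0.0459 m.

h_f ≈ 0.0459 m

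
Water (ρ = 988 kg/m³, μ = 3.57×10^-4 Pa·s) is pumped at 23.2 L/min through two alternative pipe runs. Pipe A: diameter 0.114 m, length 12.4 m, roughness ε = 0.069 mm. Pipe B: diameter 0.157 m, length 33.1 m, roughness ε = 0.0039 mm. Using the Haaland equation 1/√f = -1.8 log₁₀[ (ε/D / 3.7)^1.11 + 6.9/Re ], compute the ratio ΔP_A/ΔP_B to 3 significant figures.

Pipe A: V = Q/A = 0.0003867/0.01021 = 0.03788 m/s; Re = 1.195e+04; ε/D = 0.000605; Haaland → f = 0.03026; ΔP_A = f(L/D)(ρV²/2) = 2.333 Pa.
Pipe B: V = Q/A = 0.0003867/0.01936 = 0.01997 m/s; Re = 8678; ε/D = 2.48e-05; Haaland → f = 0.03215; ΔP_B = f(L/D)(ρV²/2) = 1.336 Pa.
ΔP_A/ΔP_B = 2.333/1.336 = 1.75.

ΔP_A/ΔP_B ≈ 1.75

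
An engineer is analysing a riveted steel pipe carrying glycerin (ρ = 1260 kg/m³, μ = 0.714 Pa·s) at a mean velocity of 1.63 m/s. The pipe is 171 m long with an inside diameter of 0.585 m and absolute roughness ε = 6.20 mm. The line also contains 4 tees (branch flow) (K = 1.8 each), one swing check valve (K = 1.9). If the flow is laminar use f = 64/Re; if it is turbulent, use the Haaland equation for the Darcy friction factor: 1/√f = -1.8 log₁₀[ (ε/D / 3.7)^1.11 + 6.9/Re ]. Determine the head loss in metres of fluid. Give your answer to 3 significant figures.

Reynolds number Re = ρVD/μ = 1260 · 1.63 · 0.585 / 0.714 = 1683.
Re < 2300 → laminar flow, so f = 64/Re = 64/1683 = 0.03803 (the turbulent correlation is not needed).
Total minor-loss coefficient ΣK = 4·1.8 + 1·1.9 = 9.1.
ΔP = [f·L/D + ΣK]·(ρV²/2) = [0.03803·171/0.585 + 9.1]·(1260·1.63²/2) = [11.12 + 9.1]·1674 = 3.384e+04 Pa.
Head loss h_f = ΔP/(ρg) = 3.384e+04/(1260·9.81) = 2.74 m.

h_f ≈ 2.74 m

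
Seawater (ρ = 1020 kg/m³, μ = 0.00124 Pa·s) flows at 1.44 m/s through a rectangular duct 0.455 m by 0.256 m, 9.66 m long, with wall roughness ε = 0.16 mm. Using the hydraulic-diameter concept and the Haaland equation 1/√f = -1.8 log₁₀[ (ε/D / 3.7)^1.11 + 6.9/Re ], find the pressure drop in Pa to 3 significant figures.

ΔP ≈ 553 Pa

Hydraulic diameter D_h = 4A/P = 4·(0.455·0.256)/(2·(0.455+0.256)) = 0.4659/1.422 = 0.3277 m.
Re = ρVD_h/μ = 1020·1.44·0.3277/0.00124 = 3.881e+05.
ε/D_h = 0.00016/0.3277 = 0.000488; Haaland gives 1/√f = -1.8 log₁₀[4.94e-05+1.78e-05] = 7.511, so f = 0.01773.
ΔP = f(L/D_h)(ρV²/2) = 0.01773·9.66/0.3277·1058 = 552.7 Pa.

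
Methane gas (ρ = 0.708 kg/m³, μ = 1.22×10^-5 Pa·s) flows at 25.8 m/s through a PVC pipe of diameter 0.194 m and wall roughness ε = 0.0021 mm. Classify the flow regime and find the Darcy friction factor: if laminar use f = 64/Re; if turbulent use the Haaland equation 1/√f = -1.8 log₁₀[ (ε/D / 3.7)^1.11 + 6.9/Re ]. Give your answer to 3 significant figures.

f ≈ 0.0145

Re = ρVD/μ = 0.708·25.8·0.194/1.22e-05 = 2.905e+05.
Re > 4000 → turbulent. ε/D = 2.1e-06/0.194 = 1.08e-05; Haaland: 1/√f = -1.8 log₁₀[7.2e-07 + 2.38e-05] = 8.3, so f = 0.01451.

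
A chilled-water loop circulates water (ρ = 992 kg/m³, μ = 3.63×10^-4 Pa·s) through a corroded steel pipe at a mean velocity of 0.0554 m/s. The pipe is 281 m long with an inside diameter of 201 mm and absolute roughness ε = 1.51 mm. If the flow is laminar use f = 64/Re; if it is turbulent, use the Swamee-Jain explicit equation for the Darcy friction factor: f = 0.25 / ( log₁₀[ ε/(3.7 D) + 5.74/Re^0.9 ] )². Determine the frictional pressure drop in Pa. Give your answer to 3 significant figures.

ΔP ≈ 79.2 Pa

Reynolds number Re = ρVD/μ = 992 · 0.0554 · 0.201 / 0.000363 = 3.043e+04.
Re > 4000 → turbulent. Relative roughness ε/D = 0.00151/0.201 = 0.00751. Swamee-Jain: f = 0.25/(log₁₀[0.00751/3.7 + 5.74/3.043e+04^0.9])² = 0.25/(log₁₀[0.00203 + 0.00053])² = 0.25/(-2.592)² = 0.03722.
Darcy-Weisbach: ΔP = f(L/D)(ρV²/2) = 0.03722·(281/0.201)·(992·0.0554²/2) = 0.03722·1398·1.522 = 79.21 Pa.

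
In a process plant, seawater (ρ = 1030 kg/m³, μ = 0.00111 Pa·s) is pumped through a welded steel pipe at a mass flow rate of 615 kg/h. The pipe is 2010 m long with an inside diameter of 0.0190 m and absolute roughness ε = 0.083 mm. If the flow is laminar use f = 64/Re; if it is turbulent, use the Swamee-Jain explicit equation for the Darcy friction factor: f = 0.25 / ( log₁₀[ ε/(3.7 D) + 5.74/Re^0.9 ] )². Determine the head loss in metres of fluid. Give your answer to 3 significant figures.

h_f ≈ 68.9 m

ṁ = 615 kg/h = 615/3600 = 0.1708 kg/s.
A = πD²/4 = π(0.019)²/4 = 0.0002835 m²; mean velocity V = ṁ/(ρA) = 0.1708/(1030 · 0.0002835) = 0.585 m/s.
Reynolds number Re = ρVD/μ = 1030 · 0.585 · 0.019 / 0.00111 = 1.031e+04.
Re > 4000 → turbulent. Relative roughness ε/D = 8.3e-05/0.019 = 0.00437. Swamee-Jain: f = 0.25/(log₁₀[0.00437/3.7 + 5.74/1.031e+04^0.9])² = 0.25/(log₁₀[0.00118 + 0.0014])² = 0.25/(-2.588)² = 0.03733.
Darcy-Weisbach: ΔP = f(L/D)(ρV²/2) = 0.03733·(2010/0.019)·(1030·0.585²/2) = 0.03733·1.058e+05·176.2 = 6.959e+05 Pa.
Head loss h_f = ΔP/(ρg) = 6.959e+05/(1030·9.81) = 68.9 m.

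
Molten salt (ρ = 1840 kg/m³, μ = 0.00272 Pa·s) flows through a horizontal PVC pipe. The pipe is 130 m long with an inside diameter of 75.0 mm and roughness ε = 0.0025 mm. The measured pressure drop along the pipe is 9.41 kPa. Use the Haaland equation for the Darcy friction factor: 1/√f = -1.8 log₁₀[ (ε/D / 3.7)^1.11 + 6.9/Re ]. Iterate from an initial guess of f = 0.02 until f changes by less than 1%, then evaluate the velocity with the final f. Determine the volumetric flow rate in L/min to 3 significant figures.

Q ≈ 130 L/min

Rearranging Darcy-Weisbach: V = √(2·ΔP·D/(f·L·ρ)). With ε/D = 2.5e-06/0.075 = 3.33e-05, iterate starting from f = 0.02:
  f = 0.02 → V = √(2·9410·0.075/(0.02·130·1840)) = 0.5432 m/s; Re = ρVD/μ = 2.756e+04; f → 0.02385
  f = 0.02385 → V = 0.4974 m/s; Re = 2.523e+04; f → 0.02436
  f = 0.02436 → V = 0.4921 m/s; Re = 2.497e+04; f → 0.02443
Converged (Δf/f < 1%). With the final f = 0.02443: V = √(2·9410·0.075/(0.02443·130·1840)) = 0.4915 m/s.
Q = V·A = 0.4915·(π/4·0.075²) = 0.002171 m³/s = 130 L/min.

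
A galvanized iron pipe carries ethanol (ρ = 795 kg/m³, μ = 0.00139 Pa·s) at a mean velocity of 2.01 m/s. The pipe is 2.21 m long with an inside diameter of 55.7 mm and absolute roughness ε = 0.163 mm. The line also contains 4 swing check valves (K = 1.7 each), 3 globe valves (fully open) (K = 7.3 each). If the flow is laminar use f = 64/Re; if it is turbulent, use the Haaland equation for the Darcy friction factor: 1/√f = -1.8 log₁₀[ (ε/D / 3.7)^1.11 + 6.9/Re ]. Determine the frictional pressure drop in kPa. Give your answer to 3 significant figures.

ΔP ≈ 47.9 kPa

Reynolds number Re = ρVD/μ = 795 · 2.01 · 0.0557 / 0.00139 = 6.403e+04.
Re > 4000 → turbulent. Relative roughness ε/D = 0.000163/0.0557 = 0.00293. Haaland: 1/√f = -1.8 log₁₀[(0.00293/3.7)^1.11 + 6.9/6.403e+04] = -1.8 log₁₀[0.000361 + 0.000108] = 5.993, so f = 0.02784.
Total minor-loss coefficient ΣK = 4·1.7 + 3·7.3 = 28.7.
ΔP = [f·L/D + ΣK]·(ρV²/2) = [0.02784·2.21/0.0557 + 28.7]·(795·2.01²/2) = [1.105 + 28.7]·1606 = 4.786e+04 Pa.
ΔP = 4.786e+04 Pa = 47.9 kPa.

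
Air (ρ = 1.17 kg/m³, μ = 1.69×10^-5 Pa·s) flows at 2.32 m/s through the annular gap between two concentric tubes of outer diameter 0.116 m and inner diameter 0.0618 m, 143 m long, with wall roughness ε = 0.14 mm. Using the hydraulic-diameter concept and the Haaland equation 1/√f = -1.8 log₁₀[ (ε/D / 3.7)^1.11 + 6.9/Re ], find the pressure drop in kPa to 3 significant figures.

Hydraulic diameter D_h = 4A/P = D_o - D_i = 0.116 - 0.0618 = 0.0542 m.
Re = ρVD_h/μ = 1.17·2.32·0.0542/1.69e-05 = 8705.
ε/D_h = 0.00014/0.0542 = 0.00258; Haaland gives 1/√f = -1.8 log₁₀[0.000314+0.000793] = 5.321, so f = 0.03532.
ΔP = f(L/D_h)(ρV²/2) = 0.03532·143/0.0542·3.149 = 293.4 Pa.
ΔP = 0.293 kPa.

ΔP ≈ 0.293 kPa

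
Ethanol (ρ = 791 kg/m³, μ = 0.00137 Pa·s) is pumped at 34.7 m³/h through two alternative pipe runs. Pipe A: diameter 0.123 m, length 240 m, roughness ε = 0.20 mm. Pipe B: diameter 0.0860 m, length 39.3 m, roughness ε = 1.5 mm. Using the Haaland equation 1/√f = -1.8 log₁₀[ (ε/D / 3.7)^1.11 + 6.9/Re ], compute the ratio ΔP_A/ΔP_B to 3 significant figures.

ΔP_A/ΔP_B ≈ 0.546

Pipe A: V = Q/A = 0.009639/0.01188 = 0.8112 m/s; Re = 5.761e+04; ε/D = 0.00163; Haaland → f = 0.02502; ΔP_A = f(L/D)(ρV²/2) = 1.271e+04 Pa.
Pipe B: V = Q/A = 0.009639/0.005809 = 1.659 m/s; Re = 8.239e+04; ε/D = 0.0174; Haaland → f = 0.04677; ΔP_B = f(L/D)(ρV²/2) = 2.328e+04 Pa.
ΔP_A/ΔP_B = 1.271e+04/2.328e+04 = 0.546.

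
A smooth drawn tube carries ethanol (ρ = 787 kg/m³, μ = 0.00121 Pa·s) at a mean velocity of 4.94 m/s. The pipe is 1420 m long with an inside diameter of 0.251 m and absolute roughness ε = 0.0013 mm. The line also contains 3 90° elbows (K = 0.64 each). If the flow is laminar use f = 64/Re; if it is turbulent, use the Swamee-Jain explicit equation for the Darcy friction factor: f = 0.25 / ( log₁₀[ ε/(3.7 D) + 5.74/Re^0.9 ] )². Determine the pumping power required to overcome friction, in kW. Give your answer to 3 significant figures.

P ≈ 166 kW

Reynolds number Re = ρVD/μ = 787 · 4.94 · 0.251 / 0.00121 = 8.065e+05.
Re > 4000 → turbulent. Relative roughness ε/D = 1.3e-06/0.251 = 5.18e-06. Swamee-Jain: f = 0.25/(log₁₀[5.18e-06/3.7 + 5.74/8.065e+05^0.9])² = 0.25/(log₁₀[1.4e-06 + 2.77e-05])² = 0.25/(-4.536)² = 0.01215.
Total minor-loss coefficient ΣK = 3·0.64 = 1.92.
ΔP = [f·L/D + ΣK]·(ρV²/2) = [0.01215·1420/0.251 + 1.92]·(787·4.94²/2) = [68.75 + 1.92]·9603 = 6.786e+05 Pa.
Q = V·A = 4.94·0.04948 = 0.2444 m³/s.
Pumping power P = QΔP = 0.2444·6.786e+05 = 165900 W = 166 kW.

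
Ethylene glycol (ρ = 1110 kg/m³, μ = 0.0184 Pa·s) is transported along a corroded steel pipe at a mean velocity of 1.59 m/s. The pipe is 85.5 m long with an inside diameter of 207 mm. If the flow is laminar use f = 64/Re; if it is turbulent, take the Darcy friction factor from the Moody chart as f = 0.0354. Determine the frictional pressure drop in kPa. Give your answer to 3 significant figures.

ΔP ≈ 20.5 kPa

Reynolds number Re = ρVD/μ = 1110 · 1.59 · 0.207 / 0.0184 = 1.986e+04.
Re > 4000 → turbulent; use the Moody-chart value f = 0.0354.
Darcy-Weisbach: ΔP = f(L/D)(ρV²/2) = 0.0354·(85.5/0.207)·(1110·1.59²/2) = 0.0354·413·1403 = 2.052e+04 Pa.
ΔP = 2.052e+04 Pa = 20.5 kPa.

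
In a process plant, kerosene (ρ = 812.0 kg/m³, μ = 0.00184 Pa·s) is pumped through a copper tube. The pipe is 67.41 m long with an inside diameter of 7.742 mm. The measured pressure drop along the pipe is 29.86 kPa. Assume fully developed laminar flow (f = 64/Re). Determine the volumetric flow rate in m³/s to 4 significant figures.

Q ≈ 2.123×10^-5 m³/s

For laminar flow, f = 64/Re with Re = ρVD/μ, so Darcy-Weisbach reduces to ΔP = 32μLV/D². Solving for V: V = ΔP·D²/(32μL) = 2.986e+04·(0.007742)²/(32·0.00184·67.41) = 0.4509 m/s.
Check: Re = ρVD/μ = 812·0.4509·0.007742/0.00184 = 1541 < 2300, so the laminar assumption holds.
Q = V·A = 0.4509·(π/4·0.007742²) = 2.123e-05 m³/s = 2.123×10^-5 m³/s.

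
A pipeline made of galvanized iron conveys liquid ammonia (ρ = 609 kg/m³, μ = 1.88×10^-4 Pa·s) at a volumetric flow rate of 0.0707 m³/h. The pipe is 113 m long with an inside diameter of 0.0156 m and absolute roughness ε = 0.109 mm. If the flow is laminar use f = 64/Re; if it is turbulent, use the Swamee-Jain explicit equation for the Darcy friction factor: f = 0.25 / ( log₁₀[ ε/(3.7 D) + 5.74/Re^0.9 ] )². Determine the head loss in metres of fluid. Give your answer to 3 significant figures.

Q = 0.0707 m³/h = 0.0707/3600 = 1.964e-05 m³/s.
Cross-sectional area A = πD²/4 = π(0.0156)²/4 = 0.0001911 m²; mean velocity V = Q/A = 1.964e-05/0.0001911 = 0.1027 m/s.
Reynolds number Re = ρVD/μ = 609 · 0.1027 · 0.0156 / 0.000188 = 5192.
Re > 4000 → turbulent. Relative roughness ε/D = 0.000109/0.0156 = 0.00699. Swamee-Jain: f = 0.25/(log₁₀[0.00699/3.7 + 5.74/5192^0.9])² = 0.25/(log₁₀[0.00189 + 0.0026])² = 0.25/(-2.348)² = 0.04535.
Darcy-Weisbach: ΔP = f(L/D)(ρV²/2) = 0.04535·(113/0.0156)·(609·0.1027²/2) = 0.04535·7244·3.215 = 1056 Pa.
Head loss h_f = ΔP/(ρg) = 1056/(609·9.81) = 0.177 m.

h_f ≈ 0.177 m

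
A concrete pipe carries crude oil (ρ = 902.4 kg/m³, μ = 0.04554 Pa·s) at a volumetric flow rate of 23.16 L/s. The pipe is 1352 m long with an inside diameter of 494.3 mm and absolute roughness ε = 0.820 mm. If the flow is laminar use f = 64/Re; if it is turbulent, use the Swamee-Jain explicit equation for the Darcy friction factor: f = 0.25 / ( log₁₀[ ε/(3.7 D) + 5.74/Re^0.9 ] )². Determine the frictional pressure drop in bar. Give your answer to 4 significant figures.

ΔP ≈ 0.009732 bar

Q = 23.16 L/s = 23.16/1000 = 0.02316 m³/s.
Cross-sectional area A = πD²/4 = π(0.4943)²/4 = 0.1919 m²; mean velocity V = Q/A = 0.02316/0.1919 = 0.1207 m/s.
Reynolds number Re = ρVD/μ = 902.4 · 0.1207 · 0.4943 / 0.0455 = 1182.
Re < 2300 → laminar flow, so f = 64/Re = 64/1182 = 0.05414 (the turbulent correlation is not needed).
Darcy-Weisbach: ΔP = f(L/D)(ρV²/2) = 0.05414·(1352/0.4943)·(902.4·0.1207²/2) = 0.05414·2735·6.572 = 973.2 Pa.
ΔP = 973.2 Pa = 0.009732 bar.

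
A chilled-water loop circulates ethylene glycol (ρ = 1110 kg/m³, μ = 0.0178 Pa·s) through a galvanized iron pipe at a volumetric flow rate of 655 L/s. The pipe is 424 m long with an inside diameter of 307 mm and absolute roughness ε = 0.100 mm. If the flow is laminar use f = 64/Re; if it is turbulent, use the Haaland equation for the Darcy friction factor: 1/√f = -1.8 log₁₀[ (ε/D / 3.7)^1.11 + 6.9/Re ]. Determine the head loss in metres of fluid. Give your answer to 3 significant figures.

Q = 655 L/s = 655/1000 = 0.655 m³/s.
Cross-sectional area A = πD²/4 = π(0.307)²/4 = 0.07402 m²; mean velocity V = Q/A = 0.655/0.07402 = 8.849 m/s.
Reynolds number Re = ρVD/μ = 1110 · 8.849 · 0.307 / 0.0178 = 1.694e+05.
Re > 4000 → turbulent. Relative roughness ε/D = 0.0001/0.307 = 0.000326. Haaland: 1/√f = -1.8 log₁₀[(0.000326/3.7)^1.11 + 6.9/1.694e+05] = -1.8 log₁₀[3.15e-05 + 4.07e-05] = 7.454, so f = 0.018.
Darcy-Weisbach: ΔP = f(L/D)(ρV²/2) = 0.018·(424/0.307)·(1110·8.849²/2) = 0.018·1381·4.346e+04 = 1.08e+06 Pa.
Head loss h_f = ΔP/(ρg) = 1.08e+06/(1110·9.81) = 99.2 m.

h_f ≈ 99.2 m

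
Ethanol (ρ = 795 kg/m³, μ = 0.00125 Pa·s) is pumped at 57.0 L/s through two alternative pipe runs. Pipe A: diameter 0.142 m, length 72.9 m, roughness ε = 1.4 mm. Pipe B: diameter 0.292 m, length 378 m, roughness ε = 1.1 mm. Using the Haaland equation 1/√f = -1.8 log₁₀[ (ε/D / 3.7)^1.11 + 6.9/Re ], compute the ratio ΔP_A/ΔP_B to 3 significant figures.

Pipe A: V = Q/A = 0.057/0.01584 = 3.599 m/s; Re = 3.251e+05; ε/D = 0.00986; Haaland → f = 0.03797; ΔP_A = f(L/D)(ρV²/2) = 1.004e+05 Pa.
Pipe B: V = Q/A = 0.057/0.06697 = 0.8512 m/s; Re = 1.581e+05; ε/D = 0.00377; Haaland → f = 0.02863; ΔP_B = f(L/D)(ρV²/2) = 1.067e+04 Pa.
ΔP_A/ΔP_B = 1.004e+05/1.067e+04 = 9.40.

ΔP_A/ΔP_B ≈ 9.40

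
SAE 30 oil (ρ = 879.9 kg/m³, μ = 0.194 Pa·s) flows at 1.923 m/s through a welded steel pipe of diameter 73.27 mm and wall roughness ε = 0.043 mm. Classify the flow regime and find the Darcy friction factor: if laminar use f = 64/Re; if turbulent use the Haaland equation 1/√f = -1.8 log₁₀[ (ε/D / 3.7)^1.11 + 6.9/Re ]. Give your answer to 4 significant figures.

Re = ρVD/μ = 879.9·1.923·0.07327/0.194 = 639.1.
Re < 2300 → laminar, so f = 64/Re = 0.1001 (roughness is irrelevant in laminar flow).

f ≈ 0.1001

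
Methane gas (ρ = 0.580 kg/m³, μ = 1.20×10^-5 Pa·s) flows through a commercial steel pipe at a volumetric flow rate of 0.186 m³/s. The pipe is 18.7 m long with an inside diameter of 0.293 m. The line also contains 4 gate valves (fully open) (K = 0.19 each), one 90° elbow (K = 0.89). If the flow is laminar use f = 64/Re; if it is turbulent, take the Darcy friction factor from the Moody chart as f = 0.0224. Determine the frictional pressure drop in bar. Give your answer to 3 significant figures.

Cross-sectional area A = πD²/4 = π(0.293)²/4 = 0.06743 m²; mean velocity V = Q/A = 0.186/0.06743 = 2.759 m/s.
Reynolds number Re = ρVD/μ = 0.58 · 2.759 · 0.293 / 1.2e-05 = 3.907e+04.
Re > 4000 → turbulent; use the Moody-chart value f = 0.0224.
Total minor-loss coefficient ΣK = 4·0.19 + 1·0.89 = 1.65.
ΔP = [f·L/D + ΣK]·(ρV²/2) = [0.0224·18.7/0.293 + 1.65]·(0.58·2.759²/2) = [1.43 + 1.65]·2.207 = 6.796 Pa.
ΔP = 6.796 Pa = 6.80×10^-5 bar.

ΔP ≈ 6.80×10^-5 bar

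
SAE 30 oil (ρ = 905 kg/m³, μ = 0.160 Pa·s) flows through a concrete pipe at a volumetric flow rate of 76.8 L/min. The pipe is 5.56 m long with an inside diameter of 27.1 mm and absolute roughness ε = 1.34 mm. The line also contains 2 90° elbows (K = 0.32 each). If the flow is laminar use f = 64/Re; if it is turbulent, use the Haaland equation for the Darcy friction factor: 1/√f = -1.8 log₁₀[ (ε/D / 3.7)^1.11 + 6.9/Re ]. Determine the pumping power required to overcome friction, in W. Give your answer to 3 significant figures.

P ≈ 112 W

Q = 76.8 L/min = 76.8/60000 = 0.00128 m³/s.
Cross-sectional area A = πD²/4 = π(0.0271)²/4 = 0.0005768 m²; mean velocity V = Q/A = 0.00128/0.0005768 = 2.219 m/s.
Reynolds number Re = ρVD/μ = 905 · 2.219 · 0.0271 / 0.16 = 340.2.
Re < 2300 → laminar flow, so f = 64/Re = 64/340.2 = 0.1881 (the turbulent correlation is not needed).
Total minor-loss coefficient ΣK = 2·0.32 = 0.64.
ΔP = [f·L/D + ΣK]·(ρV²/2) = [0.1881·5.56/0.0271 + 0.64]·(905·2.219²/2) = [38.6 + 0.64]·2228 = 8.744e+04 Pa.
Pumping power P = QΔP = 0.00128·8.744e+04 = 111.9 W = 112 W.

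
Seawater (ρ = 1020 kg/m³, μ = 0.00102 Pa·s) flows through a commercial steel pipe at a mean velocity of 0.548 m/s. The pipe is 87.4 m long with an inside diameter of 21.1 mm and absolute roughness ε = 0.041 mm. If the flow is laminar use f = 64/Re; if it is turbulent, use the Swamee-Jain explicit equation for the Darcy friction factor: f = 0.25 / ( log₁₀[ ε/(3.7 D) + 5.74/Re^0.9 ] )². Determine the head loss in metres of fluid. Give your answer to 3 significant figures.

Reynolds number Re = ρVD/μ = 1020 · 0.548 · 0.0211 / 0.00102 = 1.156e+04.
Re > 4000 → turbulent. Relative roughness ε/D = 4.1e-05/0.0211 = 0.00194. Swamee-Jain: f = 0.25/(log₁₀[0.00194/3.7 + 5.74/1.156e+04^0.9])² = 0.25/(log₁₀[0.000525 + 0.00127])² = 0.25/(-2.747)² = 0.03313.
Darcy-Weisbach: ΔP = f(L/D)(ρV²/2) = 0.03313·(87.4/0.0211)·(1020·0.548²/2) = 0.03313·4142·153.2 = 2.102e+04 Pa.
Head loss h_f = ΔP/(ρg) = 2.102e+04/(1020·9.81) = 2.10 m.

h_f ≈ 2.10 m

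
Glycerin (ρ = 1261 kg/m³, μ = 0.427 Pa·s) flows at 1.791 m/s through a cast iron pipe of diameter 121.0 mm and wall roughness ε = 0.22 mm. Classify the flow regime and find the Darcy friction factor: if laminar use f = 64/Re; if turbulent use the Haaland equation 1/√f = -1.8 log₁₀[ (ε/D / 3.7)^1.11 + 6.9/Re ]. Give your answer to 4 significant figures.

Re = ρVD/μ = 1261·1.791·0.121/0.427 = 640.
Re < 2300 → laminar, so f = 64/Re = 0.1 (roughness is irrelevant in laminar flow).

f ≈ 0.1000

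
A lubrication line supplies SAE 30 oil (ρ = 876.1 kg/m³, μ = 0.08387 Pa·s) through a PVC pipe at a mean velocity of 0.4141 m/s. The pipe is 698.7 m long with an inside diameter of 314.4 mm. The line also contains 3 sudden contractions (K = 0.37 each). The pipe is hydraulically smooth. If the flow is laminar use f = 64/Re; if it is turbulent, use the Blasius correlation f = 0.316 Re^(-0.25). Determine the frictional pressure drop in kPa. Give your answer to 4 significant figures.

Reynolds number Re = ρVD/μ = 876.1 · 0.4141 · 0.3144 / 0.0839 = 1360.
Re < 2300 → laminar flow, so f = 64/Re = 64/1360 = 0.04706 (the turbulent correlation is not needed).
Total minor-loss coefficient ΣK = 3·0.37 = 1.11.
ΔP = [f·L/D + ΣK]·(ρV²/2) = [0.04706·698.7/0.3144 + 1.11]·(876.1·0.4141²/2) = [104.6 + 1.11]·75.12 = 7939 Pa.
ΔP = 7939 Pa = 7.939 kPa.

ΔP ≈ 7.939 kPa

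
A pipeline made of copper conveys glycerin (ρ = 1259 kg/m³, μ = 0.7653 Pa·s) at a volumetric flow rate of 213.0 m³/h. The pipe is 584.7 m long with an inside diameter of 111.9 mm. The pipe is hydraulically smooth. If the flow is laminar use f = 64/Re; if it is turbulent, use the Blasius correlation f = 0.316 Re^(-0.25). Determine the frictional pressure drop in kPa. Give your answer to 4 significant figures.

ΔP ≈ 6880 kPa

Q = 213.0 m³/h = 213.0/3600 = 0.05917 m³/s.
Cross-sectional area A = πD²/4 = π(0.1119)²/4 = 0.009834 m²; mean velocity V = Q/A = 0.05917/0.009834 = 6.016 m/s.
Reynolds number Re = ρVD/μ = 1259 · 6.016 · 0.1119 / 0.765 = 1108.
Re < 2300 → laminar flow, so f = 64/Re = 64/1108 = 0.05779 (the turbulent correlation is not needed).
Darcy-Weisbach: ΔP = f(L/D)(ρV²/2) = 0.05779·(584.7/0.1119)·(1259·6.016²/2) = 0.05779·5225·2.279e+04 = 6.88e+06 Pa.
ΔP = 6.88e+06 Pa = 6880 kPa.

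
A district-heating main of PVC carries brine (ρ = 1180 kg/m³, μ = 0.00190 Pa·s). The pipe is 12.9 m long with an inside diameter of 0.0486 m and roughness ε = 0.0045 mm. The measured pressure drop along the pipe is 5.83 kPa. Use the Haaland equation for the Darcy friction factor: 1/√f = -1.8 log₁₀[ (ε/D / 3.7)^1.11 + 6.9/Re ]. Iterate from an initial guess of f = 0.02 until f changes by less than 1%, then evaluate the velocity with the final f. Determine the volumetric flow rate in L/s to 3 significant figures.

Q ≈ 2.41 L/s

Rearranging Darcy-Weisbach: V = √(2·ΔP·D/(f·L·ρ)). With ε/D = 4.5e-06/0.0486 = 9.26e-05, iterate starting from f = 0.02:
  f = 0.02 → V = √(2·5830·0.0486/(0.02·12.9·1180)) = 1.364 m/s; Re = ρVD/μ = 4.118e+04; f → 0.02188
  f = 0.02188 → V = 1.304 m/s; Re = 3.937e+04; f → 0.0221
Converged (Δf/f < 1%). With the final f = 0.0221: V = √(2·5830·0.0486/(0.0221·12.9·1180)) = 1.298 m/s.
Q = V·A = 1.298·(π/4·0.0486²) = 0.002408 m³/s = 2.41 L/s.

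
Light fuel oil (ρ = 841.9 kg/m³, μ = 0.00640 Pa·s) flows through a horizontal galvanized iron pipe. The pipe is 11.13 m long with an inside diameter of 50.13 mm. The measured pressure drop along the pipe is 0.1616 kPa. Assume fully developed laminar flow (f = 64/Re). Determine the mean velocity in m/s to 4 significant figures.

V ≈ 0.1782 m/s

For laminar flow, f = 64/Re with Re = ρVD/μ, so Darcy-Weisbach reduces to ΔP = 32μLV/D². Solving for V: V = ΔP·D²/(32μL) = 161.6·(0.05013)²/(32·0.0064·11.13) = 0.1782 m/s.
Check: Re = ρVD/μ = 841.9·0.1782·0.05013/0.0064 = 1175 < 2300, so the laminar assumption holds.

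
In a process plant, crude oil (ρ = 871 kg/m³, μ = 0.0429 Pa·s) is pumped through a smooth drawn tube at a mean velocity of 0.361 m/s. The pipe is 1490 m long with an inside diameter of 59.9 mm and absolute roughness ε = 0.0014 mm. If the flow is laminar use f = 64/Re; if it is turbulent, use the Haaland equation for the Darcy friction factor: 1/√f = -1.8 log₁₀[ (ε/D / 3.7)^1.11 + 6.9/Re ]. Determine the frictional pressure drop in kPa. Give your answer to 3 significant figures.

ΔP ≈ 206 kPa

Reynolds number Re = ρVD/μ = 871 · 0.361 · 0.0599 / 0.0429 = 439.
Re < 2300 → laminar flow, so f = 64/Re = 64/439 = 0.1458 (the turbulent correlation is not needed).
Darcy-Weisbach: ΔP = f(L/D)(ρV²/2) = 0.1458·(1490/0.0599)·(871·0.361²/2) = 0.1458·2.487e+04·56.75 = 2.058e+05 Pa.
ΔP = 2.058e+05 Pa = 206 kPa.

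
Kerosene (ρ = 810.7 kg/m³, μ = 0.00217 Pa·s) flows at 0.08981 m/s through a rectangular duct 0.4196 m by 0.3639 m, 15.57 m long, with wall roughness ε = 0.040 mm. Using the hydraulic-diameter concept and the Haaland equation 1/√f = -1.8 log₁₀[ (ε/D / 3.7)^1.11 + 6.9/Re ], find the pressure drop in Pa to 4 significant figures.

ΔP ≈ 3.769 Pa

Hydraulic diameter D_h = 4A/P = 4·(0.4196·0.3639)/(2·(0.4196+0.3639)) = 0.6108/1.567 = 0.3898 m.
Re = ρVD_h/μ = 810.7·0.08981·0.3898/0.00217 = 1.308e+04.
ε/D_h = 4e-05/0.3898 = 0.000103; Haaland gives 1/√f = -1.8 log₁₀[8.75e-06+0.000528] = 5.887, so f = 0.02885.
ΔP = f(L/D_h)(ρV²/2) = 0.02885·15.57/0.3898·3.269 = 3.769 Pa.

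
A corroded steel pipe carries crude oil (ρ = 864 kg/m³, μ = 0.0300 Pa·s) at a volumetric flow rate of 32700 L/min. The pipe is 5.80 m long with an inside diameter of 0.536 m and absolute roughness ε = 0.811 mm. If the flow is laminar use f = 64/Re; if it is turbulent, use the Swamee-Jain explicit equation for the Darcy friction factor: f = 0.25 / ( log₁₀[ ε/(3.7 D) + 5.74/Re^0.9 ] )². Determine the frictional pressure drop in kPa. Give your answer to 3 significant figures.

ΔP ≈ 0.723 kPa

Q = 32700 L/min = 32700/60000 = 0.545 m³/s.
Cross-sectional area A = πD²/4 = π(0.536)²/4 = 0.2256 m²; mean velocity V = Q/A = 0.545/0.2256 = 2.415 m/s.
Reynolds number Re = ρVD/μ = 864 · 2.415 · 0.536 / 0.03 = 3.729e+04.
Re > 4000 → turbulent. Relative roughness ε/D = 0.000811/0.536 = 0.00151. Swamee-Jain: f = 0.25/(log₁₀[0.00151/3.7 + 5.74/3.729e+04^0.9])² = 0.25/(log₁₀[0.000409 + 0.000441])² = 0.25/(-3.071)² = 0.02652.
Darcy-Weisbach: ΔP = f(L/D)(ρV²/2) = 0.02652·(5.8/0.536)·(864·2.415²/2) = 0.02652·10.82·2520 = 723.1 Pa.
ΔP = 723.1 Pa = 0.723 kPa.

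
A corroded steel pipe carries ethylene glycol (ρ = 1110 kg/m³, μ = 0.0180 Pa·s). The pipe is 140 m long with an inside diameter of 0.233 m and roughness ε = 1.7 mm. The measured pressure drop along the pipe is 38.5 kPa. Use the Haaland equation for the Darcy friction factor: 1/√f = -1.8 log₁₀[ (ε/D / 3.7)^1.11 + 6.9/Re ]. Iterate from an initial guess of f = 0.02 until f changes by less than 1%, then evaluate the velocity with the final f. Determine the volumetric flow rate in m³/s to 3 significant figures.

Rearranging Darcy-Weisbach: V = √(2·ΔP·D/(f·L·ρ)). With ε/D = 0.0017/0.233 = 0.0073, iterate starting from f = 0.02:
  f = 0.02 → V = √(2·3.85e+04·0.233/(0.02·140·1110)) = 2.403 m/s; Re = ρVD/μ = 3.452e+04; f → 0.03612
  f = 0.03612 → V = 1.788 m/s; Re = 2.569e+04; f → 0.03673
  f = 0.03673 → V = 1.773 m/s; Re = 2.547e+04; f → 0.03675
Converged (Δf/f < 1%). With the final f = 0.03675: V = √(2·3.85e+04·0.233/(0.03675·140·1110)) = 1.772 m/s.
Q = V·A = 1.772·(π/4·0.233²) = 0.07557 m³/s = 0.0756 m³/s.

Q ≈ 0.0756 m³/s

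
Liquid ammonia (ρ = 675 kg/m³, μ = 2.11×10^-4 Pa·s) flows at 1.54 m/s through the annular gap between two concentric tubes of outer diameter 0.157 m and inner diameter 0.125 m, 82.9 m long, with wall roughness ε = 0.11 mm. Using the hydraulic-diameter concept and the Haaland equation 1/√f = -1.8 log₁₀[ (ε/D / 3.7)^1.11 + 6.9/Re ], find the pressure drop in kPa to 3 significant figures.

ΔP ≈ 57.9 kPa

Hydraulic diameter D_h = 4A/P = D_o - D_i = 0.157 - 0.125 = 0.032 m.
Re = ρVD_h/μ = 675·1.54·0.032/0.000211 = 1.576e+05.
ε/D_h = 0.00011/0.032 = 0.00344; Haaland gives 1/√f = -1.8 log₁₀[0.000431+4.38e-05] = 5.982, so f = 0.02794.
ΔP = f(L/D_h)(ρV²/2) = 0.02794·82.9/0.032·800.4 = 5.794e+04 Pa.
ΔP = 57.9 kPa.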